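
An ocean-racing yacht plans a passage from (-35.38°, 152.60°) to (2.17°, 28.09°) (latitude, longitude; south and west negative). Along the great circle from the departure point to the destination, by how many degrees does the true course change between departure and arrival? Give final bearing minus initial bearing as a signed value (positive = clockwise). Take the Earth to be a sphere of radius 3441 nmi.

+59.7°

At departure: θ₁ = atan2(sin Δλ cos φ₂, cos φ₁ sin φ₂ − sin φ₁ cos φ₂ cos Δλ) = 250.17°
At arrival: θ₂ = atan2(sin Δλ cos φ₁, −cos φ₂ sin φ₁ + sin φ₂ cos φ₁ cos Δλ) = 309.87°
Δθ = θ₂ − θ₁ = +59.7°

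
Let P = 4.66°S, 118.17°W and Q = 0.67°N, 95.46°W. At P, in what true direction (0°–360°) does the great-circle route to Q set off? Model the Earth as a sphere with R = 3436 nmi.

N = sin Δλ·cos φ₂ = +0.3860;  D = cos φ₁ sin φ₂ − sin φ₁ cos φ₂ cos Δλ = +0.0866
initial course = atan2(N, D) = 77.36°

77.4°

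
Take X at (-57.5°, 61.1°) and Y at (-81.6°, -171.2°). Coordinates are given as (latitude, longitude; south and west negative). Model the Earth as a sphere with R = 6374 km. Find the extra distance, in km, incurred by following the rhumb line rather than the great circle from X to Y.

852 km

Great circle: cos σ = sin φ₁ sin φ₂ + cos φ₁ cos φ₂ cos Δλ,  σ = 0.6659 rad → d_gc = 4244.6 km
Rhumb line: Δψ = -1.3785, q = Δφ/Δψ = 0.3051, d_rh = R√(Δφ²+q²Δλ²) = 5096.8 km
Excess = 5096.8 − 4244.6 = 852.2 ≈ 852 km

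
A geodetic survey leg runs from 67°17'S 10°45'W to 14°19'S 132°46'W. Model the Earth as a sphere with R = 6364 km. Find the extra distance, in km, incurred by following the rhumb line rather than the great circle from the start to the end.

1166 km

Great circle: cos σ = sin φ₁ sin φ₂ + cos φ₁ cos φ₂ cos Δλ,  σ = 1.5411 rad → d_gc = 9807.4 km
Rhumb line: Δψ = +1.3525, q = Δφ/Δψ = 0.6835, d_rh = R√(Δφ²+q²Δλ²) = 10973.5 km
Excess = 10973.5 − 9807.4 = 1166.1 ≈ 1166 km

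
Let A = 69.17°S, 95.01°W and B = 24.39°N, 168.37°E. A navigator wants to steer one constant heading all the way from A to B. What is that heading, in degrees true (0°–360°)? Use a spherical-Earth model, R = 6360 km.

321.7°

Meridional parts: M(φ₁)=-1.6939, M(φ₂)=+0.4392 → ΔM = +2.1330;  Δλ = -1.6863 rad
tan C = Δλ / ΔM = -0.7906 → C = 321.67°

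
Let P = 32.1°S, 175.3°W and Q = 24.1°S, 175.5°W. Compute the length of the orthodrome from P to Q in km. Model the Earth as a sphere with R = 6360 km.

888 km

cos σ = sin φ₁ sin φ₂ + cos φ₁ cos φ₂ cos Δλ
      = sin(-32.10°)sin(-24.10°) + cos(-32.10°)cos(-24.10°)cos(-0.20°) = 0.9903
σ = 8.002° → d = Rσ = 6360·0.13966 = 888 km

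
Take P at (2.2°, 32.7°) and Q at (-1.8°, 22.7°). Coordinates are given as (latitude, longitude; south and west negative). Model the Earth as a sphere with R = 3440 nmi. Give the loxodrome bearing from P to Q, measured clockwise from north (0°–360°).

248.2°

Δψ = ln[tan(π/4+φ₂/2)/tan(π/4+φ₁/2)] = -0.0698
Δλ = -0.1745 rad (taken the short way round)
course = atan2(Δλ, Δψ) = 248.19°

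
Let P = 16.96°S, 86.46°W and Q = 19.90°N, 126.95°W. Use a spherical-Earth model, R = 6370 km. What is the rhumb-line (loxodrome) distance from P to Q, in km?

6029 km

Rhumb course C = atan2(Δλ, Δψ) with Δψ = ln[tan(π/4+φ₂/2)/tan(π/4+φ₁/2)] = +0.6549, Δλ = -0.7067 → C = 312.82°
d = R·|Δφ| / |cos C| = 6370·0.64333 / 0.67975 = 6029 km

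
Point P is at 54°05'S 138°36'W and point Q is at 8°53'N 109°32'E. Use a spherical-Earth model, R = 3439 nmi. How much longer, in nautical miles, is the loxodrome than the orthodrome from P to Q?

Great circle: cos σ = sin φ₁ sin φ₂ + cos φ₁ cos φ₂ cos Δλ,  σ = 1.9187 rad → d_gc = 6598.4 nmi
Rhumb line: Δψ = +1.2823, q = Δφ/Δψ = 0.8570, d_rh = R√(Δφ²+q²Δλ²) = 6884.5 nmi
Excess = 6884.5 − 6598.4 = 286.1 ≈ 286 nmi

286 nmi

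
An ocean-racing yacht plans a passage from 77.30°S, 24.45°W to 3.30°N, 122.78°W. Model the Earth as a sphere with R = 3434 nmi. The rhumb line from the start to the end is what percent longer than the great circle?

Great circle: σ = 1.6589 rad → d_gc = Rσ = 5696.5 nmi
Rhumb: Δφ = +1.4067, Δλ = -1.7162, Δψ = +2.2533, q = Δφ/Δψ = 0.6243 → d_rh = R√(Δφ²+q²Δλ²) = 6072.3 nmi
Excess = (6072.3 − 5696.5) / 5696.5 = 375.8 / 5696.5 = 6.60% ≈ 6.6%

6.6%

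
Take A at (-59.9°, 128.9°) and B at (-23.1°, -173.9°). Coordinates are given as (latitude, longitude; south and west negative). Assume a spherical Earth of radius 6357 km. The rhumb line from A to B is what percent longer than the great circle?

Great circle: σ = 0.9406 rad → d_gc = Rσ = 5979.3 km
Rhumb: Δφ = +0.6423, Δλ = +0.9983, Δψ = +0.8989, q = Δφ/Δψ = 0.7145 → d_rh = R√(Δφ²+q²Δλ²) = 6101.9 km
Excess = (6101.9 − 5979.3) / 5979.3 = 122.6 / 5979.3 = 2.0504% ≈ 2.1%

2.1%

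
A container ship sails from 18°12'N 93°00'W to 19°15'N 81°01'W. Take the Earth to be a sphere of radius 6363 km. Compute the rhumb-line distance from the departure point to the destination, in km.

1266 km

Rhumb course C = atan2(Δλ, Δψ) with Δψ = ln[tan(π/4+φ₂/2)/tan(π/4+φ₁/2)] = +0.0194, Δλ = +0.2091 → C = 84.71°
d = R·|Δφ| / |cos C| = 6363·0.01833 / 0.09213 = 1266 km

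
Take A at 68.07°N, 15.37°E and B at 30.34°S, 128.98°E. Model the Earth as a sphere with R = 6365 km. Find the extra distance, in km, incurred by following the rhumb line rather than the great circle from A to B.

650 km

Great circle: cos σ = sin φ₁ sin φ₂ + cos φ₁ cos φ₂ cos Δλ,  σ = 2.2114 rad → d_gc = 14075.5 km
Rhumb line: Δψ = -2.1974, q = Δφ/Δψ = 0.7817, d_rh = R√(Δφ²+q²Δλ²) = 14725.4 km
Excess = 14725.4 − 14075.5 = 649.9 ≈ 650 km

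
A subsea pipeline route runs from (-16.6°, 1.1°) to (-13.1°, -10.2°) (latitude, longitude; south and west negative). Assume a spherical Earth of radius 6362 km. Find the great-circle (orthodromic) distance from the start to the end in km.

Haversine: a = sin²(Δφ/2)+cos φ₁ cos φ₂ sin²(Δλ/2) = 0.00998;  σ = 2·atan2(√a,√(1−a))
σ = 11.467° → d = Rσ = 6362·0.20013 = 1273 km

1273 km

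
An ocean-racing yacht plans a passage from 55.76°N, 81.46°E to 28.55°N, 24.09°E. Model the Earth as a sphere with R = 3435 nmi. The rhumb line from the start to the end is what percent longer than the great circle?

Great circle: σ = 0.8479 rad → d_gc = Rσ = 2912.4 nmi
Rhumb: Δφ = -0.4749, Δλ = -1.0013, Δψ = -0.6573, q = Δφ/Δψ = 0.7225 → d_rh = R√(Δφ²+q²Δλ²) = 2972.7 nmi
Excess = (2972.7 − 2912.4) / 2912.4 = 60.3 / 2912.4 = 2.07% ≈ 2.1%

2.1%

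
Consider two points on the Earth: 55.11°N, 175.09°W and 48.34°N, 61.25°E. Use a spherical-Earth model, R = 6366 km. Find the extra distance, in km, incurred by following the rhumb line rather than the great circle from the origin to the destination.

1158 km

Great circle: cos σ = sin φ₁ sin φ₂ + cos φ₁ cos φ₂ cos Δλ,  σ = 1.1570 rad → d_gc = 7365.57 km
Rhumb line: Δψ = -0.1912, q = Δφ/Δψ = 0.6179, d_rh = R√(Δφ²+q²Δλ²) = 8523.15 km
Excess = 8523.15 − 7365.57 = 1157.58 ≈ 1158 km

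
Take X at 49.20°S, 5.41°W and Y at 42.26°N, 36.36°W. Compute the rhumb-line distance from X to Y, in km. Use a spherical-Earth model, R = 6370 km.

Rhumb course C = atan2(Δλ, Δψ) with Δψ = ln[tan(π/4+φ₂/2)/tan(π/4+φ₁/2)] = +1.8044, Δλ = -0.5402 → C = 343.33°
d = R·|Δφ| / |cos C| = 6370·1.59628 / 0.95799 = 10614 km

10614 km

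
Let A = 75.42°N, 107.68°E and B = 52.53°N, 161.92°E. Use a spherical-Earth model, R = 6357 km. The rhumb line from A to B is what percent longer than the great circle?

Great circle: σ = 0.5402 rad → d_gc = Rσ = 3434.0 km
Rhumb: Δφ = -0.3995, Δλ = +0.9467, Δψ = -0.9750, q = Δφ/Δψ = 0.4097 → d_rh = R√(Δφ²+q²Δλ²) = 3539.8 km
Excess = (3539.8 − 3434.0) / 3434.0 = 105.8 / 3434.0 = 3.08% ≈ 3.1%

3.1%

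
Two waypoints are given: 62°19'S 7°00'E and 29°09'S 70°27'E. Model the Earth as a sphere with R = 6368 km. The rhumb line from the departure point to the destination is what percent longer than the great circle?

Great circle: σ = 0.9113 rad → d_gc = Rσ = 5803.3 km
Rhumb: Δφ = +0.5789, Δλ = +1.1074, Δψ = +0.8686, q = Δφ/Δψ = 0.6665 → d_rh = R√(Δφ²+q²Δλ²) = 5973.0 km
Excess = (5973.0 − 5803.3) / 5803.3 = 169.7 / 5803.3 = 2.92% ≈ 2.9%

2.9%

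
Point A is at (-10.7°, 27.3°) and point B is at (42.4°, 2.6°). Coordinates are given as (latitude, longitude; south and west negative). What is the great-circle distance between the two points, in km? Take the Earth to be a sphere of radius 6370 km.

cos σ = sin φ₁ sin φ₂ + cos φ₁ cos φ₂ cos Δλ
      = sin(-10.70°)sin(42.40°) + cos(-10.70°)cos(42.40°)cos(-24.70°) = 0.5340
σ = 57.722° → d = Rσ = 6370·1.00743 = 6417 km

6417 km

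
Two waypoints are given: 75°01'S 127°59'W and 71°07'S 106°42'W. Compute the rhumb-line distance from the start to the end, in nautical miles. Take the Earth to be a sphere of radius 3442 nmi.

Δψ = ln[tan(π/4+φ₂/2)/tan(π/4+φ₁/2)] = +0.2347;  Δφ = +0.0681 rad,  Δλ = +0.3715 rad
q = Δφ/Δψ = 0.2900
d = R·√(Δφ² + q²Δλ²) = 3442·0.12742 = 439 nmi

439 nmi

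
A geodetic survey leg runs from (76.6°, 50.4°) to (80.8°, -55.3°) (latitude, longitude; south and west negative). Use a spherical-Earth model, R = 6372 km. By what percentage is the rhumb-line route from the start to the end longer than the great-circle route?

15.1%

Great circle: σ = 0.3168 rad → d_gc = Rσ = 2018.7 km
Rhumb: Δφ = +0.0733, Δλ = -1.8448, Δψ = +0.3785, q = Δφ/Δψ = 0.1937 → d_rh = R√(Δφ²+q²Δλ²) = 2324.2 km
Excess = (2324.2 − 2018.7) / 2018.7 = 305.5 / 2018.7 = 15.13% ≈ 15.1%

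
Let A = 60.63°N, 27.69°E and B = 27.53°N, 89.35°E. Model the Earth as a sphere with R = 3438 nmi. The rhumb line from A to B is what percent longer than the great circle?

Great circle: σ = 0.9157 rad → d_gc = Rσ = 3148.1 nmi
Rhumb: Δφ = -0.5777, Δλ = +1.0762, Δψ = -0.8390, q = Δφ/Δψ = 0.6885 → d_rh = R√(Δφ²+q²Δλ²) = 3230.2 nmi
Excess = (3230.2 − 3148.1) / 3148.1 = 82.1 / 3148.1 = 2.61% ≈ 2.6%

2.6%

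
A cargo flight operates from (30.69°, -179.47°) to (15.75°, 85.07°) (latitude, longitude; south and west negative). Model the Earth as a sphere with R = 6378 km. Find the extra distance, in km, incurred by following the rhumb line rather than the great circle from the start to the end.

232 km

Great circle: cos σ = sin φ₁ sin φ₂ + cos φ₁ cos φ₂ cos Δλ,  σ = 1.5110 rad → d_gc = 9637.0 km
Rhumb line: Δψ = -0.2848, q = Δφ/Δψ = 0.9154, d_rh = R√(Δφ²+q²Δλ²) = 9868.8 km
Excess = 9868.8 − 9637.0 = 231.8 ≈ 232 km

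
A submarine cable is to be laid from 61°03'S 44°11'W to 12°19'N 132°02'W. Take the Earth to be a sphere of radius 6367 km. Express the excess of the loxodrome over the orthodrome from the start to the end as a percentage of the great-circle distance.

Great circle: σ = 1.7405 rad → d_gc = Rσ = 11081.9 km
Rhumb: Δφ = +1.2805, Δλ = -1.5333, Δψ = +1.5708, q = Δφ/Δψ = 0.8152 → d_rh = R√(Δφ²+q²Δλ²) = 11392.8 km
Excess = (11392.8 − 11081.9) / 11081.9 = 310.9 / 11081.9 = 2.81% ≈ 2.8%

2.8%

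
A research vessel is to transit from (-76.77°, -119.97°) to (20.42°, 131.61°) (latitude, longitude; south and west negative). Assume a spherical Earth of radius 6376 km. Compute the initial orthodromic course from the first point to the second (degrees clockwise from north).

256.8°

N = sin Δλ·cos φ₂ = -0.8891;  D = cos φ₁ sin φ₂ − sin φ₁ cos φ₂ cos Δλ = -0.2084
initial course = atan2(N, D) = 256.81°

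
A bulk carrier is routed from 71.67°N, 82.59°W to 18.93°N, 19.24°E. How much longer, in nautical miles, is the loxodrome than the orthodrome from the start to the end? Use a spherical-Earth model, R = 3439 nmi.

Great circle: cos σ = sin φ₁ sin φ₂ + cos φ₁ cos φ₂ cos Δλ,  σ = 1.3212 rad → d_gc = 4543.8 nmi
Rhumb line: Δψ = -1.4877, q = Δφ/Δψ = 0.6187, d_rh = R√(Δφ²+q²Δλ²) = 4931.8 nmi
Excess = 4931.8 − 4543.8 = 388.0 ≈ 388 nmi

388 nmi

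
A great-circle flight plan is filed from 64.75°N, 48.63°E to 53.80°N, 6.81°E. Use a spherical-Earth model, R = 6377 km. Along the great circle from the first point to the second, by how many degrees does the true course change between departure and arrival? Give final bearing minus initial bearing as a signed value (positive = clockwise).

-36.5°

At departure: θ₁ = atan2(sin Δλ cos φ₂, cos φ₁ sin φ₂ − sin φ₁ cos φ₂ cos Δλ) = 262.21°
At arrival: θ₂ = atan2(sin Δλ cos φ₁, −cos φ₂ sin φ₁ + sin φ₂ cos φ₁ cos Δλ) = 225.69°
Δθ = θ₂ − θ₁ = -36.5°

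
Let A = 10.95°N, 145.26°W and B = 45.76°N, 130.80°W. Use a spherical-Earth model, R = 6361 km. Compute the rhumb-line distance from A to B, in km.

Rhumb course C = atan2(Δλ, Δψ) with Δψ = ln[tan(π/4+φ₂/2)/tan(π/4+φ₁/2)] = +0.7080, Δλ = +0.2524 → C = 19.62°
d = R·|Δφ| / |cos C| = 6361·0.60755 / 0.94194 = 4103 km

4103 km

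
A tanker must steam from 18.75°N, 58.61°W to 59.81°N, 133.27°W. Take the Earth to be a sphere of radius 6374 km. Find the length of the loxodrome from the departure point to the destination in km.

7614 km

Rhumb course C = atan2(Δλ, Δψ) with Δψ = ln[tan(π/4+φ₂/2)/tan(π/4+φ₁/2)] = +0.9771, Δλ = -1.3031 → C = 306.86°
d = R·|Δφ| / |cos C| = 6374·0.71663 / 0.59992 = 7614 km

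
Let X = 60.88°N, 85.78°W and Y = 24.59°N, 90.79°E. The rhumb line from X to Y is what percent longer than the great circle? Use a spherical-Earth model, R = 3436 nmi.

Great circle: σ = 1.6491 rad → d_gc = Rσ = 5666.2 nmi
Rhumb: Δφ = -0.6334, Δλ = +3.0817, Δψ = -0.9051, q = Δφ/Δψ = 0.6998 → d_rh = R√(Δφ²+q²Δλ²) = 7722.9 nmi
Excess = (7722.9 − 5666.2) / 5666.2 = 2056.7 / 5666.2 = 36.30% ≈ 36.3%

36.3%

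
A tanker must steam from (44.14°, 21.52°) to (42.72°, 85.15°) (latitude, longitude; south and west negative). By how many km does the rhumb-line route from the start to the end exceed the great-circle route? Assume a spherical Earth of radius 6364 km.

132 km

Great circle: cos σ = sin φ₁ sin φ₂ + cos φ₁ cos φ₂ cos Δλ,  σ = 0.7861 rad → d_gc = 5002.5 km
Rhumb line: Δψ = -0.0341, q = Δφ/Δψ = 0.7262, d_rh = R√(Δφ²+q²Δλ²) = 5134.6 km
Excess = 5134.6 − 5002.5 = 132.1 ≈ 132 km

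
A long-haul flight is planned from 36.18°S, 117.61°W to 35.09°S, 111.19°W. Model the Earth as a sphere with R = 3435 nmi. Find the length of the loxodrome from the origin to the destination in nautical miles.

320 nmi

Δψ = ln[tan(π/4+φ₂/2)/tan(π/4+φ₁/2)] = +0.0234;  Δφ = +0.0190 rad,  Δλ = +0.1121 rad
q = Δφ/Δψ = 0.8127
d = R·√(Δφ² + q²Δλ²) = 3435·0.09303 = 320 nmi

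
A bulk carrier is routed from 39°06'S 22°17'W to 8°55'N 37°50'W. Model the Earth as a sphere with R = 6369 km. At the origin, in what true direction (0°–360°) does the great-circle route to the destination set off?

339.8°

θ = atan2( sin Δλ·cos φ₂ ,  cos φ₁ sin φ₂ − sin φ₁ cos φ₂ cos Δλ )
  = atan2(-0.2648, +0.7205) = 339.82°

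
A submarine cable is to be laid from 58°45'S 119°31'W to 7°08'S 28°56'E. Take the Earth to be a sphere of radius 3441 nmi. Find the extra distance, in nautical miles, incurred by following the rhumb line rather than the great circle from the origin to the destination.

Great circle: cos σ = sin φ₁ sin φ₂ + cos φ₁ cos φ₂ cos Δλ,  σ = 1.9098 rad → d_gc = 6571.47 nmi
Rhumb line: Δψ = +1.1493, q = Δφ/Δψ = 0.7838, d_rh = R√(Δφ²+q²Δλ²) = 7645.05 nmi
Excess = 7645.05 − 6571.47 = 1073.58 ≈ 1074 nmi

1074 nmi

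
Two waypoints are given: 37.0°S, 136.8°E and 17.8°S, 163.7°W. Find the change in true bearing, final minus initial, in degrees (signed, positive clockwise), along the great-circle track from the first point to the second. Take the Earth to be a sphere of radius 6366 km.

At departure: θ₁ = atan2(sin Δλ cos φ₂, cos φ₁ sin φ₂ − sin φ₁ cos φ₂ cos Δλ) = 86.74°
At arrival: θ₂ = atan2(sin Δλ cos φ₁, −cos φ₂ sin φ₁ + sin φ₂ cos φ₁ cos Δλ) = 56.87°
Δθ = θ₂ − θ₁ = -29.9°

-29.9°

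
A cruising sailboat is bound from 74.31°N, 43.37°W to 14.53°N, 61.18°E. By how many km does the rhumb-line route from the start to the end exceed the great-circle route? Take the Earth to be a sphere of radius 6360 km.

791 km

Great circle: cos σ = sin φ₁ sin φ₂ + cos φ₁ cos φ₂ cos Δλ,  σ = 1.3941 rad → d_gc = 8866.5 km
Rhumb line: Δψ = -1.7257, q = Δφ/Δψ = 0.6046, d_rh = R√(Δφ²+q²Δλ²) = 9657.4 km
Excess = 9657.4 − 8866.5 = 790.9 ≈ 791 km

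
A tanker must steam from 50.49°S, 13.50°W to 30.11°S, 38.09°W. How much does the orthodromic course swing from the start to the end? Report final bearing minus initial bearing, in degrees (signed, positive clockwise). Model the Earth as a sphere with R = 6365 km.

+16.3°

At departure: θ₁ = atan2(sin Δλ cos φ₂, cos φ₁ sin φ₂ − sin φ₁ cos φ₂ cos Δλ) = 308.63°
At arrival: θ₂ = atan2(sin Δλ cos φ₁, −cos φ₂ sin φ₁ + sin φ₂ cos φ₁ cos Δλ) = 324.94°
Δθ = θ₂ − θ₁ = +16.3°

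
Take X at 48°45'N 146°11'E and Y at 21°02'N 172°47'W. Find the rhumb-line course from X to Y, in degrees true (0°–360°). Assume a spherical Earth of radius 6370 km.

130.0°

Meridional parts: M(φ₁)=+0.9772, M(φ₂)=+0.3756 → ΔM = -0.6015;  Δλ = +0.7162 rad
tan C = Δλ / ΔM = -1.1906 → C = 130.03°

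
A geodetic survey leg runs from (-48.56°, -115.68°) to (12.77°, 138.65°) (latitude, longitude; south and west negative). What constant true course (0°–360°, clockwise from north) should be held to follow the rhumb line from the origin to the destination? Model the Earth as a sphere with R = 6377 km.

Meridional parts: M(φ₁)=-0.9722, M(φ₂)=+0.2247 → ΔM = +1.1969;  Δλ = -1.8443 rad
tan C = Δλ / ΔM = -1.5409 → C = 302.98°

303.0°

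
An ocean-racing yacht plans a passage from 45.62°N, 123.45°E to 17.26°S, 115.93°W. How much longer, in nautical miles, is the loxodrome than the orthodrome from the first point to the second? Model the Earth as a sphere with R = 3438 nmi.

194 nmi

Great circle: cos σ = sin φ₁ sin φ₂ + cos φ₁ cos φ₂ cos Δλ,  σ = 2.1559 rad → d_gc = 7411.882 nmi
Rhumb line: Δψ = -1.2027, q = Δφ/Δψ = 0.9125, d_rh = R√(Δφ²+q²Δλ²) = 7606.378 nmi
Excess = 7606.378 − 7411.882 = 194.496 ≈ 194 nmi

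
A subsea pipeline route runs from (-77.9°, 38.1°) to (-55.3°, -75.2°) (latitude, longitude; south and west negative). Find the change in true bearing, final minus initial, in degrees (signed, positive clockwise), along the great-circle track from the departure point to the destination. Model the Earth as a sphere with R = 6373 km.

Initial bearing θ₁ = atan2(sin Δλ cos φ₂, cos φ₁ sin φ₂ − sin φ₁ cos φ₂ cos Δλ) = 233.10°
Final bearing θ₂ = (initial bearing from the destination back to the start) + 180° = 342.87°
Δθ = θ₂ − θ₁ = +109.8°

+109.8°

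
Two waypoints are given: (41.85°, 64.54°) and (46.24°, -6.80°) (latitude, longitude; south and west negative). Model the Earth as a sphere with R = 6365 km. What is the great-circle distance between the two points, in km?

Haversine: a = sin²(Δφ/2)+cos φ₁ cos φ₂ sin²(Δλ/2) = 0.17665;  σ = 2·atan2(√a,√(1−a))
σ = 49.706° → d = Rσ = 6365·0.86754 = 5522 km

5522 km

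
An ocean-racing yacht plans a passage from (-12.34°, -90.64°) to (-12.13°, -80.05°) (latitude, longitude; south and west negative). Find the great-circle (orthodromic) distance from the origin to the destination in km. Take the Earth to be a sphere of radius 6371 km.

Haversine: a = sin²(Δφ/2)+cos φ₁ cos φ₂ sin²(Δλ/2) = 0.00814;  σ = 2·atan2(√a,√(1−a))
σ = 10.351° → d = Rσ = 6371·0.18066 = 1151 km

1151 km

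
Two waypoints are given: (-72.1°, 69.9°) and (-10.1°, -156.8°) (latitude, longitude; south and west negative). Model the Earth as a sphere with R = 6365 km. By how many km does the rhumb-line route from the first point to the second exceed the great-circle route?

Great circle: cos σ = sin φ₁ sin φ₂ + cos φ₁ cos φ₂ cos Δλ,  σ = 1.6115 rad → d_gc = 10256.9 km
Rhumb line: Δψ = +1.6712, q = Δφ/Δψ = 0.6475, d_rh = R√(Δφ²+q²Δλ²) = 11805.8 km
Excess = 11805.8 − 10256.9 = 1548.9 ≈ 1549 km

1549 km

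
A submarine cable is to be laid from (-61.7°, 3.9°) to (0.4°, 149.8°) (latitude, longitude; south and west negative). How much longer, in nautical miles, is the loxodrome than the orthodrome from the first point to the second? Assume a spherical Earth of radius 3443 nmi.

Great circle: cos σ = sin φ₁ sin φ₂ + cos φ₁ cos φ₂ cos Δλ,  σ = 1.9809 rad → d_gc = 6820.26 nmi
Rhumb line: Δψ = +1.3849, q = Δφ/Δψ = 0.7826, d_rh = R√(Δφ²+q²Δλ²) = 7810.77 nmi
Excess = 7810.77 − 6820.26 = 990.51 ≈ 991 nmi

991 nmi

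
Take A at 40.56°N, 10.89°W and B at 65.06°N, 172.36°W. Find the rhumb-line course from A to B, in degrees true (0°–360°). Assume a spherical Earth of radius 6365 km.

284.6°

Meridional parts: M(φ₁)=+0.7757, M(φ₂)=+1.5089 → ΔM = +0.7332;  Δλ = -2.8182 rad
tan C = Δλ / ΔM = -3.8436 → C = 284.58°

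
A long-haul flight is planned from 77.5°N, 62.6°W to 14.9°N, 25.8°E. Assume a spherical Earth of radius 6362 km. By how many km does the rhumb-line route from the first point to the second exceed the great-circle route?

Great circle: cos σ = sin φ₁ sin φ₂ + cos φ₁ cos φ₂ cos Δλ,  σ = 1.3110 rad → d_gc = 8340.6 km
Rhumb line: Δψ = -1.9486, q = Δφ/Δψ = 0.5607, d_rh = R√(Δφ²+q²Δλ²) = 8866.0 km
Excess = 8866.0 − 8340.6 = 525.4 ≈ 525 km

525 km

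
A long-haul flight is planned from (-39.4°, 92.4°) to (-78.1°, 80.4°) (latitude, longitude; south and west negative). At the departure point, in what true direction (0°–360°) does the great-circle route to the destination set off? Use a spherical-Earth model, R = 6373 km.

183.9°

θ = atan2( sin Δλ·cos φ₂ ,  cos φ₁ sin φ₂ − sin φ₁ cos φ₂ cos Δλ )
  = atan2(-0.0429, -0.6281) = 183.90°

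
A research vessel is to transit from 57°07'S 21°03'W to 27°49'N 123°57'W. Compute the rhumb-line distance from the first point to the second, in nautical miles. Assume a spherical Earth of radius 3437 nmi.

Δψ = ln[tan(π/4+φ₂/2)/tan(π/4+φ₁/2)] = +1.7262;  Δφ = +1.4824 rad,  Δλ = -1.7959 rad
q = Δφ/Δψ = 0.8588
d = R·√(Δφ² + q²Δλ²) = 3437·2.13916 = 7352 nmi

7352 nmi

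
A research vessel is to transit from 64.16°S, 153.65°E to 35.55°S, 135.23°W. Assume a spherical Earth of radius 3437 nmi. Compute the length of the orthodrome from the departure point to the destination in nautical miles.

3021 nmi

Haversine: a = sin²(Δφ/2)+cos φ₁ cos φ₂ sin²(Δλ/2) = 0.18098;  σ = 2·atan2(√a,√(1−a))
σ = 50.355° → d = Rσ = 3437·0.87886 = 3021 nmi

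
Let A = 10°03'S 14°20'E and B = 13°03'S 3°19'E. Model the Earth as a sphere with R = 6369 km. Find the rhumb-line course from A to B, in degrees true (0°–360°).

Δψ = ln[tan(π/4+φ₂/2)/tan(π/4+φ₁/2)] = -0.0534
Δλ = -0.1923 rad (taken the short way round)
course = atan2(Δλ, Δψ) = 254.47°

254.5°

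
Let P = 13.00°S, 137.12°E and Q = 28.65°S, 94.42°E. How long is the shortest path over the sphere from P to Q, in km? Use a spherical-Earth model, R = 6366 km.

Haversine: a = sin²(Δφ/2)+cos φ₁ cos φ₂ sin²(Δλ/2) = 0.13187;  σ = 2·atan2(√a,√(1−a))
σ = 42.586° → d = Rσ = 6366·0.74327 = 4732 km

4732 km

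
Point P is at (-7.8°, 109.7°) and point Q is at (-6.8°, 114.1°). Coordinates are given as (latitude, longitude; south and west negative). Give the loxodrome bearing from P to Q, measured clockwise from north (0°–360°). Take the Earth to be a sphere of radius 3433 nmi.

77.1°

Δψ = ln[tan(π/4+φ₂/2)/tan(π/4+φ₁/2)] = +0.0176
Δλ = +0.0768 rad (taken the short way round)
course = atan2(Δλ, Δψ) = 77.09°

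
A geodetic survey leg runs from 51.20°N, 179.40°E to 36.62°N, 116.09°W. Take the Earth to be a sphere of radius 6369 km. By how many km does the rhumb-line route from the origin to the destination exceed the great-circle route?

Great circle: cos σ = sin φ₁ sin φ₂ + cos φ₁ cos φ₂ cos Δλ,  σ = 0.8212 rad → d_gc = 5230.5 km
Rhumb line: Δψ = -0.3560, q = Δφ/Δψ = 0.7148, d_rh = R√(Δφ²+q²Δλ²) = 5376.2 km
Excess = 5376.2 − 5230.5 = 145.7 ≈ 146 km

146 km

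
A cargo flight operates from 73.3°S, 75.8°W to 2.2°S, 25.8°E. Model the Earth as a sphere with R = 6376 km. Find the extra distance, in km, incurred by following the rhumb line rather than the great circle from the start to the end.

726 km

Great circle: cos σ = sin φ₁ sin φ₂ + cos φ₁ cos φ₂ cos Δλ,  σ = 1.5918 rad → d_gc = 10149.1 km
Rhumb line: Δψ = +1.8804, q = Δφ/Δψ = 0.6599, d_rh = R√(Δφ²+q²Δλ²) = 10875.3 km
Excess = 10875.3 − 10149.1 = 726.2 ≈ 726 km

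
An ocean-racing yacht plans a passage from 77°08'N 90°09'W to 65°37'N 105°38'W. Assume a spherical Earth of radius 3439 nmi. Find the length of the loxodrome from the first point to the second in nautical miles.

749 nmi

Rhumb course C = atan2(Δλ, Δψ) with Δψ = ln[tan(π/4+φ₂/2)/tan(π/4+φ₁/2)] = -0.6503, Δλ = -0.2702 → C = 202.57°
d = R·|Δφ| / |cos C| = 3439·0.20100 / 0.92344 = 749 nmi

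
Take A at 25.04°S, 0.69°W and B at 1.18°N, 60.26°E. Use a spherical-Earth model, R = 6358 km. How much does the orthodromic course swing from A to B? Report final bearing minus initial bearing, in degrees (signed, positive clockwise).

At departure: θ₁ = atan2(sin Δλ cos φ₂, cos φ₁ sin φ₂ − sin φ₁ cos φ₂ cos Δλ) = 75.62°
At arrival: θ₂ = atan2(sin Δλ cos φ₁, −cos φ₂ sin φ₁ + sin φ₂ cos φ₁ cos Δλ) = 61.38°
Δθ = θ₂ − θ₁ = -14.2°

-14.2°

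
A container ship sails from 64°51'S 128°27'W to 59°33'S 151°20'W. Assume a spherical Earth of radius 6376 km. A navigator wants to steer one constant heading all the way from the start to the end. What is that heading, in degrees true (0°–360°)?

296.5°

Meridional parts: M(φ₁)=-1.5003, M(φ₂)=-1.3014 → ΔM = +0.1989;  Δλ = -0.3994 rad
tan C = Δλ / ΔM = -2.0078 → C = 296.48°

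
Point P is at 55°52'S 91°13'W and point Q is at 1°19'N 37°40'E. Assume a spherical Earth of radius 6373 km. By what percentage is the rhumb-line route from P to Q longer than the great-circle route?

8.4%

Great circle: σ = 1.9511 rad → d_gc = Rσ = 12434.1 km
Rhumb: Δφ = +0.9980, Δλ = +2.2494, Δψ = +1.2039, q = Δφ/Δψ = 0.8290 → d_rh = R√(Δφ²+q²Δλ²) = 13479.5 km
Excess = (13479.5 − 12434.1) / 12434.1 = 1045.4 / 12434.1 = 8.41% ≈ 8.4%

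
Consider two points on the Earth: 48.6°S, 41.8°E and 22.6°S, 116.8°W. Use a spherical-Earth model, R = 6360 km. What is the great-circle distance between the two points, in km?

11796 km

cos σ = sin φ₁ sin φ₂ + cos φ₁ cos φ₂ cos Δλ
      = sin(-48.60°)sin(-22.60°) + cos(-48.60°)cos(-22.60°)cos(-158.60°) = -0.2802
σ = 106.271° → d = Rσ = 6360·1.85477 = 11796 km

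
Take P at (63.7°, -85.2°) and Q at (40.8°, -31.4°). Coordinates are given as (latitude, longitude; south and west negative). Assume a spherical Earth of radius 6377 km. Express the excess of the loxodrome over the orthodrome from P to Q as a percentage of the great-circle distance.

2.4%

Great circle: σ = 0.6699 rad → d_gc = Rσ = 4272.1 km
Rhumb: Δφ = -0.3997, Δλ = +0.9390, Δψ = -0.6728, q = Δφ/Δψ = 0.5941 → d_rh = R√(Δφ²+q²Δλ²) = 4376.1 km
Excess = (4376.1 − 4272.1) / 4272.1 = 104.0 / 4272.1 = 2.43% ≈ 2.4%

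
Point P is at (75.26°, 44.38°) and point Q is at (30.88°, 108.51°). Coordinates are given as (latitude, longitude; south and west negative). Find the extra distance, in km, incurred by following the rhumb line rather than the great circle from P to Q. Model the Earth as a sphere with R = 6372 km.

Great circle: cos σ = sin φ₁ sin φ₂ + cos φ₁ cos φ₂ cos Δλ,  σ = 0.9377 rad → d_gc = 5975.1 km
Rhumb line: Δψ = -1.4782, q = Δφ/Δψ = 0.5240, d_rh = R√(Δφ²+q²Δλ²) = 6190.9 km
Excess = 6190.9 − 5975.1 = 215.8 ≈ 216 km

216 km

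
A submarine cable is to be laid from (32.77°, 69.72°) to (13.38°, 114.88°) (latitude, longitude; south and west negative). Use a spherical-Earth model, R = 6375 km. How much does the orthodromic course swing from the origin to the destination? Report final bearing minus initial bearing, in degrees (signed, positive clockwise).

+18.8°

At departure: θ₁ = atan2(sin Δλ cos φ₂, cos φ₁ sin φ₂ − sin φ₁ cos φ₂ cos Δλ) = 104.37°
At arrival: θ₂ = atan2(sin Δλ cos φ₁, −cos φ₂ sin φ₁ + sin φ₂ cos φ₁ cos Δλ) = 123.15°
Δθ = θ₂ − θ₁ = +18.8°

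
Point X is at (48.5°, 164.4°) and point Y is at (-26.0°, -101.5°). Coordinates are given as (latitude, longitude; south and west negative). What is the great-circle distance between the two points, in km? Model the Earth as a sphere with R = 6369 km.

12424 km

Haversine: a = sin²(Δφ/2)+cos φ₁ cos φ₂ sin²(Δλ/2) = 0.68545;  σ = 2·atan2(√a,√(1−a))
σ = 111.771° → d = Rσ = 6369·1.95078 = 12424 km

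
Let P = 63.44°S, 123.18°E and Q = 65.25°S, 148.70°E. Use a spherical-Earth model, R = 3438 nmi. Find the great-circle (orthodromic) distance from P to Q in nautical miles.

667 nmi

cos σ = sin φ₁ sin φ₂ + cos φ₁ cos φ₂ cos Δλ
      = sin(-63.44°)sin(-65.25°) + cos(-63.44°)cos(-65.25°)cos(25.52°) = 0.9812
σ = 11.117° → d = Rσ = 3438·0.19402 = 667 nmi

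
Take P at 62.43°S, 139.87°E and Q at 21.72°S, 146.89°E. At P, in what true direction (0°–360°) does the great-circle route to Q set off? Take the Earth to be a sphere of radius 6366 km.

N = sin Δλ·cos φ₂ = +0.1135;  D = cos φ₁ sin φ₂ − sin φ₁ cos φ₂ cos Δλ = +0.6461
initial course = atan2(N, D) = 9.97°

10.0°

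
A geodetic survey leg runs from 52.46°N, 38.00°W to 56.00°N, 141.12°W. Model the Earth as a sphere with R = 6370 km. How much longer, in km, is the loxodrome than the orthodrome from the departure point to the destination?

Great circle: cos σ = sin φ₁ sin φ₂ + cos φ₁ cos φ₂ cos Δλ,  σ = 0.9520 rad → d_gc = 6064.5 km
Rhumb line: Δψ = +0.1058, q = Δφ/Δψ = 0.5841, d_rh = R√(Δφ²+q²Δλ²) = 6707.8 km
Excess = 6707.8 − 6064.5 = 643.3 ≈ 643 km

643 km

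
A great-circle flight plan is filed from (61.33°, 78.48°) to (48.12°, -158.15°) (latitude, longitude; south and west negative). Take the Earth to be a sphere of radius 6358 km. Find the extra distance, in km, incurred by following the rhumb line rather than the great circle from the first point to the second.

1129 km

Great circle: cos σ = sin φ₁ sin φ₂ + cos φ₁ cos φ₂ cos Δλ,  σ = 1.0735 rad → d_gc = 6825.0 km
Rhumb line: Δψ = -0.4037, q = Δφ/Δψ = 0.5710, d_rh = R√(Δφ²+q²Δλ²) = 7953.9 km
Excess = 7953.9 − 6825.0 = 1128.9 ≈ 1129 km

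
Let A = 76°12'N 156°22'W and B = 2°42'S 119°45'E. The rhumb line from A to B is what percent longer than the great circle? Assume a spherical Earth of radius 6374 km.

Great circle: σ = 1.5912 rad → d_gc = Rσ = 10142.0 km
Rhumb: Δφ = -1.3771, Δλ = -1.4640, Δψ = -2.1590, q = Δφ/Δψ = 0.6378 → d_rh = R√(Δφ²+q²Δλ²) = 10605.2 km
Excess = (10605.2 − 10142.0) / 10142.0 = 463.2 / 10142.0 = 4.57% ≈ 4.6%

4.6%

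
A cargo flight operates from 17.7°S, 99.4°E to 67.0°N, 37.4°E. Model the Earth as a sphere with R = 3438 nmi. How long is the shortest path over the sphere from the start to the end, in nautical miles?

Haversine: a = sin²(Δφ/2)+cos φ₁ cos φ₂ sin²(Δλ/2) = 0.55256;  σ = 2·atan2(√a,√(1−a))
σ = 96.034° → d = Rσ = 3438·1.67610 = 5762 nmi

5762 nmi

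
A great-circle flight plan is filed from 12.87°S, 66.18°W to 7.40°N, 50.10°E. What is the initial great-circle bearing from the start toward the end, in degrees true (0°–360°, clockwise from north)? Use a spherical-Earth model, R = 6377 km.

88.2°

N = sin Δλ·cos φ₂ = +0.8892;  D = cos φ₁ sin φ₂ − sin φ₁ cos φ₂ cos Δλ = +0.0278
initial course = atan2(N, D) = 88.21°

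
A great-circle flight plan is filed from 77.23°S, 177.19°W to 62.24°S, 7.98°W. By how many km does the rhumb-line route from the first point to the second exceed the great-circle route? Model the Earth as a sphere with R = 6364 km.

1943 km

Great circle: cos σ = sin φ₁ sin φ₂ + cos φ₁ cos φ₂ cos Δλ,  σ = 0.7046 rad → d_gc = 4483.9 km
Rhumb line: Δψ = +0.7922, q = Δφ/Δψ = 0.3303, d_rh = R√(Δφ²+q²Δλ²) = 6426.5 km
Excess = 6426.5 − 4483.9 = 1942.6 ≈ 1943 km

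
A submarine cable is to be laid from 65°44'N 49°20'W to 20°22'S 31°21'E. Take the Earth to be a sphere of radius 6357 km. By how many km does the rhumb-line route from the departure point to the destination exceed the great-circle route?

266 km

Great circle: cos σ = sin φ₁ sin φ₂ + cos φ₁ cos φ₂ cos Δλ,  σ = 1.8285 rad → d_gc = 11624.0 km
Rhumb line: Δψ = -1.9004, q = Δφ/Δψ = 0.7908, d_rh = R√(Δφ²+q²Δλ²) = 11889.7 km
Excess = 11889.7 − 11624.0 = 265.7 ≈ 266 km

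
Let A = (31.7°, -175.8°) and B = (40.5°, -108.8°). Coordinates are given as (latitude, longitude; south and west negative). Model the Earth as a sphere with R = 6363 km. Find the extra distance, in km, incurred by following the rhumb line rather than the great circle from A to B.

131 km

Great circle: cos σ = sin φ₁ sin φ₂ + cos φ₁ cos φ₂ cos Δλ,  σ = 0.9347 rad → d_gc = 5947.5 km
Rhumb line: Δψ = +0.1905, q = Δφ/Δψ = 0.8063, d_rh = R√(Δφ²+q²Δλ²) = 6078.9 km
Excess = 6078.9 − 5947.5 = 131.4 ≈ 131 km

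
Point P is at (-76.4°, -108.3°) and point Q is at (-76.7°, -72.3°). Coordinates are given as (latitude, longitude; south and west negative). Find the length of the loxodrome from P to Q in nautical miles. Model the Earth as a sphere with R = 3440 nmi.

Δψ = ln[tan(π/4+φ₂/2)/tan(π/4+φ₁/2)] = -0.0225;  Δφ = -0.0052 rad,  Δλ = +0.6283 rad
q = Δφ/Δψ = 0.2326
d = R·√(Δφ² + q²Δλ²) = 3440·0.14623 = 503 nmi

503 nmi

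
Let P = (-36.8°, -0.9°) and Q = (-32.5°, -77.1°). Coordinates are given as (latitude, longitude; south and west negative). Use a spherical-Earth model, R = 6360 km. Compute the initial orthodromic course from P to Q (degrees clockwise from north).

N = sin Δλ·cos φ₂ = -0.8190;  D = cos φ₁ sin φ₂ − sin φ₁ cos φ₂ cos Δλ = -0.3097
initial course = atan2(N, D) = 249.29°

249.3°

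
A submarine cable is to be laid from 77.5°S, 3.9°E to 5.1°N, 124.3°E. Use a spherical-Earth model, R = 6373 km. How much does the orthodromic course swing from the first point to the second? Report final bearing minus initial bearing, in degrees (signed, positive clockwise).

Initial bearing θ₁ = atan2(sin Δλ cos φ₂, cos φ₁ sin φ₂ − sin φ₁ cos φ₂ cos Δλ) = 118.83°
Final bearing θ₂ = (initial bearing from the destination back to the start) + 180° = 10.97°
Δθ = θ₂ − θ₁ = -107.9°

-107.9°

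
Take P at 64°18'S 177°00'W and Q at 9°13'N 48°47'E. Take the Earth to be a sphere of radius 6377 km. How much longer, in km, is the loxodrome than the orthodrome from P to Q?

1328 km

Great circle: cos σ = sin φ₁ sin φ₂ + cos φ₁ cos φ₂ cos Δλ,  σ = 2.0296 rad → d_gc = 12942.5 km
Rhumb line: Δψ = +1.6395, q = Δφ/Δψ = 0.7826, d_rh = R√(Δφ²+q²Δλ²) = 14270.1 km
Excess = 14270.1 − 12942.5 = 1327.6 ≈ 1328 km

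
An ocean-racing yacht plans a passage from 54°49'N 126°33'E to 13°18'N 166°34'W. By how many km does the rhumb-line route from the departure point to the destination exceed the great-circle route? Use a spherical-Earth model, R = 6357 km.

Great circle: cos σ = sin φ₁ sin φ₂ + cos φ₁ cos φ₂ cos Δλ,  σ = 1.1503 rad → d_gc = 7312.7 km
Rhumb line: Δψ = -0.9144, q = Δφ/Δψ = 0.7924, d_rh = R√(Δφ²+q²Δλ²) = 7469.7 km
Excess = 7469.7 − 7312.7 = 157.0 ≈ 157 km

157 km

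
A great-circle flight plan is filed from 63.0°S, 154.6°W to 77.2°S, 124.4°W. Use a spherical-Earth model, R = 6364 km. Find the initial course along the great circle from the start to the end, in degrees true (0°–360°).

θ = atan2( sin Δλ·cos φ₂ ,  cos φ₁ sin φ₂ − sin φ₁ cos φ₂ cos Δλ )
  = atan2(+0.1114, -0.2721) = 157.73°

157.7°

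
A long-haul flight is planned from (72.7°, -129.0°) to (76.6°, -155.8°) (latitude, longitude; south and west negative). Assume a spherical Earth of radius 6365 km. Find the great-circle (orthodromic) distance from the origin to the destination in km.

888 km

cos σ = sin φ₁ sin φ₂ + cos φ₁ cos φ₂ cos Δλ
      = sin(72.70°)sin(76.60°) + cos(72.70°)cos(76.60°)cos(-26.80°) = 0.9903
σ = 7.994° → d = Rσ = 6365·0.13953 = 888 km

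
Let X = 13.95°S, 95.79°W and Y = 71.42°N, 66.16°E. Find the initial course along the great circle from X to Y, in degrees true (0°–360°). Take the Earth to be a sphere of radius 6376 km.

6.6°

θ = atan2( sin Δλ·cos φ₂ ,  cos φ₁ sin φ₂ − sin φ₁ cos φ₂ cos Δλ )
  = atan2(+0.0987, +0.8469) = 6.65°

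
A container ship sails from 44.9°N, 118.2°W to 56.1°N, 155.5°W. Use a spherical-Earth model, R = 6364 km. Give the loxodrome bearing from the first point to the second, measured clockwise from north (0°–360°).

Δψ = ln[tan(π/4+φ₂/2)/tan(π/4+φ₁/2)] = +0.3093
Δλ = -0.6510 rad (taken the short way round)
course = atan2(Δλ, Δψ) = 295.41°

295.4°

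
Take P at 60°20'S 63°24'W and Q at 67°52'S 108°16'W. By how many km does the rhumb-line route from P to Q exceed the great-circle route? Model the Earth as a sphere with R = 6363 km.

48 km

Great circle: cos σ = sin φ₁ sin φ₂ + cos φ₁ cos φ₂ cos Δλ,  σ = 0.3567 rad → d_gc = 2269.6 km
Rhumb line: Δψ = -0.3031, q = Δφ/Δψ = 0.4338, d_rh = R√(Δφ²+q²Δλ²) = 2317.8 km
Excess = 2317.8 − 2269.6 = 48.2 ≈ 48 km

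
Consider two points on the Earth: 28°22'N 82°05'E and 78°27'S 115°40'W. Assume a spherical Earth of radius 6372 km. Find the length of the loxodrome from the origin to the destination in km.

Rhumb course C = atan2(Δλ, Δψ) with Δψ = ln[tan(π/4+φ₂/2)/tan(π/4+φ₁/2)] = -2.8079, Δλ = +2.8318 → C = 134.76°
d = R·|Δφ| / |cos C| = 6372·1.86430 / 0.70411 = 16871 km

16871 km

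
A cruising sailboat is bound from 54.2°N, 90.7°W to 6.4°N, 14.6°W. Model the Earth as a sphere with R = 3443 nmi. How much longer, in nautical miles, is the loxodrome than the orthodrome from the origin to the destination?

112 nmi

Great circle: cos σ = sin φ₁ sin φ₂ + cos φ₁ cos φ₂ cos Δλ,  σ = 1.3387 rad → d_gc = 4609.0 nmi
Rhumb line: Δψ = -1.0182, q = Δφ/Δψ = 0.8194, d_rh = R√(Δφ²+q²Δλ²) = 4721.2 nmi
Excess = 4721.2 − 4609.0 = 112.2 ≈ 112 nmi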